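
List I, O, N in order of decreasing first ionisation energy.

N is in period 2, group 15; O is in period 2, group 16; I is in period 5, group 17.
First ionization energy rises across a period (greater Z_eff holds electrons more tightly) and falls down a group (valence electrons are farther from the nucleus).
These span different periods and groups, so the two trends combine.
O > I: the two effects oppose for this pair; the down-group effect wins (1314 vs 1008 kJ/mol).
N > O: this pair runs against the simple trend — see the exception note.
Note the exception: N has a higher first ionization energy than O, contrary to the simple trend — pairing an electron in O's 2p⁴ costs repulsion energy, so O ionizes more easily than half-filled N (2p³).
Tabulated first ionization energy (kJ/mol): N 1402, O 1314, I 1008.
So from highest to lowest: N > O > I.

N > O > I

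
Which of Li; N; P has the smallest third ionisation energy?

P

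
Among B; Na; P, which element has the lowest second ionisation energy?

P

After 1 electron has been removed, what remains? B⁺ still has 2 valence electrons; Na⁺ is the bare [Ne] core; P⁺ still has 4 valence electrons.
Core electrons are held far more tightly than valence electrons, so Na tops the IE_2 order.
Valence configurations: B⁺ [He]2s², P⁺ [Ne]3s²3p².
Tabulated IE_2 (kJ/mol): B 2427, Na 4562, P 1907.
Hence IE_2: P < B < Na.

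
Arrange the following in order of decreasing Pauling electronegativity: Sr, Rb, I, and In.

Electronegativity increases across a period and decreases down a group, tracking effective nuclear charge and atomic size.
All lie in period 5, so electronegativity increases left to right.
So from highest to lowest: I > In > Sr > Rb.

I > In > Sr > Rb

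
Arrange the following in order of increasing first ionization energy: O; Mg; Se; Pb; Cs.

Cs, Pb, Mg, Se, O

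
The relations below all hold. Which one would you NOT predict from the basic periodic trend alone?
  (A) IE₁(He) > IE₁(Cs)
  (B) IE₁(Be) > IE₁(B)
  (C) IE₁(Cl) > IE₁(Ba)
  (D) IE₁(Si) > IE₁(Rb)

(B)

The general trend: first ionisation energy increases across a period and decreases down a group.
(A) He (period 1, group 18) vs Cs (period 6, group 1): the stated order agrees with the simple trend.
(B) Be (period 2, group 2) vs B (period 2, group 13): the stated order contradicts the simple trend.
(C) Cl (period 3, group 17) vs Ba (period 6, group 2): the stated order agrees with the simple trend.
(D) Si (period 3, group 14) vs Rb (period 5, group 1): the stated order agrees with the simple trend.
The exception is (B): removing B's lone 2p electron is easier than breaking Be's filled 2s².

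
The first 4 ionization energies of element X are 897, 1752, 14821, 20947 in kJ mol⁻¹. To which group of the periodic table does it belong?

Group 2

Look for the largest jump between consecutive ionization energies: IE3/IE2 ≈ 8.5, far larger than any earlier ratio.
That jump marks the point where a core electron is being removed. So the atom has 2 valence electrons.
A main-group element with 2 valence electrons is in group 2.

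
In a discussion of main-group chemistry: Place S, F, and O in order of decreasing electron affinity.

O is in period 2, group 16; F is in period 2, group 17; S is in period 3, group 16.
EA tends to increase across a period and decrease down a group, though the pattern is less regular than for IE or radius.
Here both period and group differ, so the two effects have to be weighed against each other.
S > O: this pair runs against the simple trend — see the exception note.
F > S: relative to S, both the across-period and down-group shifts push F's electron affinity up.
Note the exception: S has a higher electron affinity than O, contrary to the simple trend — the compact 2p subshell of O repels the added electron more than S's larger 3p does.
Tabulated electron affinity (kJ/mol): O 141, F 328, S 200.
So from highest to lowest: F > S > O.

F > S > O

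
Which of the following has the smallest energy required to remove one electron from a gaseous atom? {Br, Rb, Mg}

Rb

Mg is in period 3, group 2; Br is in period 4, group 17; Rb is in period 5, group 1.
IE₁ increases left→right with effective nuclear charge and decreases top→bottom as the valence shell moves farther out.
These span different periods and groups, so the two trends combine.
Mg > Rb: relative to Rb, both the across-period and down-group shifts push Mg's first ionization energy up.
Br > Mg: period and group pull opposite ways; the across-period shift dominates (1140 vs 738 kJ/mol).
Tabulated first ionization energy (kJ/mol): Mg 738, Br 1140, Rb 403.
The smallest energy required to remove one electron from a gaseous atom among these belongs to Rb.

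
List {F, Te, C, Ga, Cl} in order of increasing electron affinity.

Ga < C < Te < F < Cl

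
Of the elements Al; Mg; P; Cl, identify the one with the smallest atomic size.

Cl

Radius decreases left→right (rising Z_eff, same n) and increases top→bottom (higher n).
All lie in period 3, so atomic radius increases right to left.
The smallest atomic size among these belongs to Cl.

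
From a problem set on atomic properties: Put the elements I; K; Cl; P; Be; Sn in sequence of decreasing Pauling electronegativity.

Be is in period 2, group 2; P is in period 3, group 15; Cl is in period 3, group 17; K is in period 4, group 1; Sn is in period 5, group 14; I is in period 5, group 17.
EN rises left→right (higher Z_eff, smaller atoms) and falls top→bottom (larger, more shielded atoms).
Neither a single period nor a single group — weigh both effects.
Be > K: both effects reinforce here, so Be is clearly the higher of the two.
Sn > Be: the two effects oppose for this pair; the across-period effect wins (1.96 vs 1.57).
P > Sn: both effects reinforce here, so P is clearly the higher of the two.
I > P: the two effects oppose for this pair; the across-period effect wins (2.66 vs 2.19).
Cl > I: Cl sits above I in group 17, so the down-group effect alone puts Cl higher.
For reference (Pauling): Be 1.57, P 2.19, Cl 3.16, K 0.82, Sn 1.96, I 2.66.
So from highest to lowest: Cl > I > P > Sn > Be > K.

Cl > I > P > Sn > Be > K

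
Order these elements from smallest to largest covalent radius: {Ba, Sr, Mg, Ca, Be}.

Be is in period 2, group 2; Mg is in period 3, group 2; Ca is in period 4, group 2; Sr is in period 5, group 2; Ba is in period 6, group 2.
Across a period the added protons contract the valence shell; down a group each new principal shell makes the atom larger.
All are in group 2, so atomic radius increases down the group.
So from smallest to largest: Be < Mg < Ca < Sr < Ba.

Be < Mg < Ca < Sr < Ba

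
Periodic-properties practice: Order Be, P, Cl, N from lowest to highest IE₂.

Consider each +1 ion: Be⁺ still has 1 valence electron; P⁺ still has 4 valence electrons; Cl⁺ still has 6 valence electrons; N⁺ still has 4 valence electrons.
All are still removing valence electrons, so compare the +1 ions as you would atoms: IE_2 generally rises across a period (higher Z_eff) and falls down a group (larger shell), subject to the usual subshell exceptions.
Valence configurations: Be⁺ [He]2s¹, P⁺ [Ne]3s²3p², Cl⁺ [Ne]3s²3p⁴, N⁺ [He]2s²2p².
Tabulated IE_2 (kJ/mol): Be 1757, P 1907, Cl 2298, N 2856.
Putting it together, IE_2: Be < P < Cl < N.

Be < P < Cl < N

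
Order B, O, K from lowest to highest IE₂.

B, K, O

Consider each +1 ion: B⁺ still has 2 valence electrons; O⁺ still has 5 valence electrons; K⁺ is the bare [Ar] core.
Usually core removal costs more than valence removal, but here the competition is close: a tightly held n=2 valence electron can cost more to remove than an n=3 core electron, so the actual values have to decide it.
Valence configurations: B⁺ [He]2s², O⁺ [He]2s²2p³.
Tabulated IE_2 (kJ/mol): B 2427, O 3388, K 3052.
Putting it together, IE_2: B < K < O.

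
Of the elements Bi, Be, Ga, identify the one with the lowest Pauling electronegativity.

Be

Be is in period 2, group 2; Ga is in period 4, group 13; Bi is in period 6, group 15.
Atoms toward the upper right of the periodic table pull bonding electrons most strongly.
These span different periods and groups, so the two trends combine.
Ga > Be: period and group pull opposite ways; the across-period shift dominates (1.81 vs 1.57).
Bi > Ga: period and group pull opposite ways; the across-period shift dominates (2.02 vs 1.81).
Tabulated electronegativity (Pauling): Be 1.57, Ga 1.81, Bi 2.02.
The lowest Pauling electronegativity among these belongs to Be.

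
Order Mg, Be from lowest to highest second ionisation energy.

Mg < Be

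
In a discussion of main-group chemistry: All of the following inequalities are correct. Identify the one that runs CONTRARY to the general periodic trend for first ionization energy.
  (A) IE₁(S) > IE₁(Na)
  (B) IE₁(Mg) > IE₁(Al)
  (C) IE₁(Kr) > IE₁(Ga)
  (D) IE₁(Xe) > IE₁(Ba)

The general trend: first ionization energy increases across a period and decreases down a group.
(A) S (period 3, group 16) vs Na (period 3, group 1): the stated order agrees with the simple trend.
(B) Mg (period 3, group 2) vs Al (period 3, group 13): the stated order contradicts the simple trend.
(C) Kr (period 4, group 18) vs Ga (period 4, group 13): the stated order agrees with the simple trend.
(D) Xe (period 5, group 18) vs Ba (period 6, group 2): the stated order agrees with the simple trend.
The exception is (B): Al's single 3p electron is easier to remove than one from Mg's filled 3s².

(B)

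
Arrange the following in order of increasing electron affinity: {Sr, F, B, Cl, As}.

Sr < B < As < F < Cl

B is in period 2, group 13; F is in period 2, group 17; Cl is in period 3, group 17; As is in period 4, group 15; Sr is in period 5, group 2.
Adding an electron releases more energy for atoms nearer the top right (short of the noble gases).
Here both period and group differ, so the two effects have to be weighed against each other.
B > Sr: relative to Sr, both the across-period and down-group shifts push B's electron affinity up.
As > B: period and group pull opposite ways; the across-period shift dominates (78 vs 27 kJ/mol).
F > As: both effects reinforce here, so F is clearly the higher of the two.
Cl > F: this pair runs against the simple trend — see the exception note.
Note the exception: Cl has a higher electron affinity than F, contrary to the simple trend — F's small 2p subshell makes the incoming electron feel strong e⁻–e⁻ repulsion, so Cl actually releases more energy on gaining an electron.
Approximate values (kJ/mol): B 27, F 328, Cl 349, As 78, Sr 5.
So from lowest to highest: Sr < B < As < F < Cl.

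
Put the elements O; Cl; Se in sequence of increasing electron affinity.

O, Se, Cl

O is in period 2, group 16; Cl is in period 3, group 17; Se is in period 4, group 16.
Atoms with high Z_eff and room in the valence shell (especially the halogens) have the most exothermic electron affinities.
Neither a single period nor a single group — weigh both effects.
Se > O: this pair runs against the simple trend — see the exception note.
Cl > Se: both effects reinforce here, so Cl is clearly the higher of the two.
Note the exception: Se has a higher electron affinity than O, contrary to the simple trend — O's compact 2p subshell gives strong electron–electron repulsion on the added electron.
For reference (kJ/mol): O 141, Cl 349, Se 195.
So from lowest to highest: O < Se < Cl.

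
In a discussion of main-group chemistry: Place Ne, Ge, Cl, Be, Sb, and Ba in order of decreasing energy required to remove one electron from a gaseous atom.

Ne, Cl, Be, Sb, Ge, Ba

Be is in period 2, group 2; Ne is in period 2, group 18; Cl is in period 3, group 17; Ge is in period 4, group 14; Sb is in period 5, group 15; Ba is in period 6, group 2.
Removing the outermost electron gets harder across a period and easier down a group.
These span different periods and groups, so the two trends combine.
Ge > Ba: relative to Ba, both the across-period and down-group shifts push Ge's first ionization energy up.
Sb > Ge: the two effects oppose for this pair; the across-period effect wins (831 vs 762 kJ/mol).
Be > Sb: the two effects oppose for this pair; the down-group effect wins (900 vs 831 kJ/mol).
Cl > Be: the two effects oppose for this pair; the across-period effect wins (1251 vs 900 kJ/mol).
Ne > Cl: both effects reinforce here, so Ne is clearly the higher of the two.
Approximate values (kJ/mol): Be 900, Ne 2081, Cl 1251, Ge 762, Sb 831, Ba 503.
So from highest to lowest: Ne > Cl > Be > Sb > Ge > Ba.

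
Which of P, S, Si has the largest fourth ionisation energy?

The fourth ionization energy removes an electron from the +3 ion. For each element: P³⁺ still has 2 valence electrons; S³⁺ still has 3 valence electrons; Si³⁺ still has 1 valence electron.
All are still removing valence electrons, so compare the +3 ions as you would atoms: IE_4 generally rises across a period (higher Z_eff) and falls down a group (larger shell), subject to the usual subshell exceptions.
Valence configurations: P³⁺ [Ne]3s², S³⁺ [Ne]3s²3p¹, Si³⁺ [Ne]3s¹.
S³⁺ loses a lone 3p electron whereas P³⁺ must break into a filled 3s² pair, so IE_4(P) > IE_4(S) even though S has the higher nuclear charge.
Tabulated IE_4 (kJ/mol): P 4964, S 4556, Si 4356.
So the fourth ionization energies run Si < S < P.

P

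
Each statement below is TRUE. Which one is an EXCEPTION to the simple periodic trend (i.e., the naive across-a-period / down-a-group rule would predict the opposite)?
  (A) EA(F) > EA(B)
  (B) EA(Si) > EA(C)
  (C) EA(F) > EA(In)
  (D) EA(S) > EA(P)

The general trend: electron affinity increases across a period and decreases down a group.
(A) F (period 2, group 17) vs B (period 2, group 13): the stated order agrees with the simple trend.
(B) Si (period 3, group 14) vs C (period 2, group 14): the stated order contradicts the simple trend.
(C) F (period 2, group 17) vs In (period 5, group 13): the stated order agrees with the simple trend.
(D) S (period 3, group 16) vs P (period 3, group 15): the stated order agrees with the simple trend.
The exception is (B): Si's larger, more diffuse 3p orbitals accept an added electron slightly more readily than C's compact 2p.

(B)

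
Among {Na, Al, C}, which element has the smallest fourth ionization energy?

C

The fourth ionization energy removes an electron from the +3 ion. For each element: Na³⁺ is already 2 electrons into the core; Al³⁺ is the bare [Ne] core; C³⁺ still has 1 valence electron.
Pulling an electron out of a noble-gas core costs far more than removing a remaining valence electron, so Na and Al sit at the high end of IE_4.
Approximate IE_4 values (kJ/mol): Na 9543, Al 11577, C 6223.
So the fourth ionization energies run C < Na < Al.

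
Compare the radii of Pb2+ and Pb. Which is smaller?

Pb2+

Forming Pb2+ removes 2 electrons from Pb. Fewer electrons for the same nuclear charge means less shielding and a higher Z_eff on the remaining electrons.
A cation is smaller than its parent atom: Pb2+ < Pb.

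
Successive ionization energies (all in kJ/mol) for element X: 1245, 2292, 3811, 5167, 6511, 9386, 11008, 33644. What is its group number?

Group 17

Look for the largest jump between consecutive ionization energies: IE8/IE7 ≈ 3.1, far larger than any earlier ratio.
That jump marks the point where a core electron is being removed. So the atom has 7 valence electrons.
A main-group element with 7 valence electrons is in group 17.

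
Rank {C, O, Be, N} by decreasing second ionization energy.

O > N > C > Be

After 1 electron has been removed, what remains? C⁺ still has 3 valence electrons; O⁺ still has 5 valence electrons; Be⁺ still has 1 valence electron; N⁺ still has 4 valence electrons.
All are still removing valence electrons, so compare the +1 ions as you would atoms: IE_2 generally rises across a period (higher Z_eff) and falls down a group (larger shell), subject to the usual subshell exceptions.
Valence configurations: C⁺ [He]2s²2p¹, O⁺ [He]2s²2p³, Be⁺ [He]2s¹, N⁺ [He]2s²2p².
Approximate IE_2 values (kJ/mol): C 2353, O 3388, Be 1757, N 2856.
Overall IE_2 order: Be < C < N < O.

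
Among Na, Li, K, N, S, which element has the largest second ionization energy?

Li

IE_2 is the cost of taking one more electron from the +1 cation: Na⁺ is the bare [Ne] core; Li⁺ is the bare [He] core; K⁺ is the bare [Ar] core; N⁺ still has 4 valence electrons; S⁺ still has 5 valence electrons.
Pulling an electron out of a noble-gas core costs far more than removing a remaining valence electron, so K, Na and Li sit at the high end of IE_2.
Valence configurations: N⁺ [He]2s²2p², S⁺ [Ne]3s²3p³.
Tabulated IE_2 (kJ/mol): Na 4562, Li 7298, K 3052, N 2856, S 2252.
So the second ionization energies run S < N < K < Na < Li.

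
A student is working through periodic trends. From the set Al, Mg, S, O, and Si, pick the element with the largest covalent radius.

Mg

O is in period 2, group 16; Mg is in period 3, group 2; Al is in period 3, group 13; Si is in period 3, group 14; S is in period 3, group 16.
Across a period the added protons contract the valence shell; down a group each new principal shell makes the atom larger.
These span different periods and groups, so the two trends combine.
S > O: S sits below O in group 16, so the down-group effect alone puts S larger.
Si > S: Si lies to the left of S in period 3, so the across-period effect alone puts Si larger.
Al > Si: both are in period 3; the period trend gives Al the larger value.
Mg > Al: Mg lies to the left of Al in period 3, so the across-period effect alone puts Mg larger.
For reference (pm): O 63, Mg 139, Al 126, Si 116, S 103.
The largest covalent radius among these belongs to Mg.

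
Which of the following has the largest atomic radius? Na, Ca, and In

Ca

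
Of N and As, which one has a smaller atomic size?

N is in period 2, group 15; As is in period 4, group 15.
Atomic radius shrinks across a period as nuclear charge pulls the same shell inward, and grows down a group as new shells are added.
All are in group 15, so atomic radius increases down the group.
So N has the smaller atomic size (N < As).

N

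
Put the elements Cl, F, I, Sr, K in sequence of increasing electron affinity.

Atoms with high Z_eff and room in the valence shell (especially the halogens) have the most exothermic electron affinities.
These span different periods and groups, so the two trends combine.
K > Sr: the two effects oppose for this pair; the down-group effect wins (48 vs 5 kJ/mol).
I > K: period and group pull opposite ways; the across-period shift dominates (295 vs 48 kJ/mol).
F > I: they share group 17; the group trend gives F the larger value.
Cl > F: this pair runs against the simple trend — see the exception note.
Note the exception: Cl has a higher electron affinity than F, contrary to the simple trend — F's small 2p subshell makes the incoming electron feel strong e⁻–e⁻ repulsion, so Cl actually releases more energy on gaining an electron.
Tabulated electron affinity (kJ/mol): F 328, Cl 349, K 48, Sr 5, I 295.
So from lowest to highest: Sr < K < I < F < Cl.

Sr < K < I < F < Cl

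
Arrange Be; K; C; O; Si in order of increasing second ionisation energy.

Si < Be < C < K < O

Consider each +1 ion: Be⁺ still has 1 valence electron; K⁺ is the bare [Ar] core; C⁺ still has 3 valence electrons; O⁺ still has 5 valence electrons; Si⁺ still has 3 valence electrons.
Usually core removal costs more than valence removal, but here the competition is close: a tightly held n=2 valence electron can cost more to remove than an n=3 core electron, so the actual values have to decide it.
Valence configurations: Be⁺ [He]2s¹, C⁺ [He]2s²2p¹, O⁺ [He]2s²2p³, Si⁺ [Ne]3s²3p¹.
The numbers (kJ/mol): Be 1757, K 3052, C 2353, O 3388, Si 1577.
Putting it together, IE_2: Si < Be < C < K < O.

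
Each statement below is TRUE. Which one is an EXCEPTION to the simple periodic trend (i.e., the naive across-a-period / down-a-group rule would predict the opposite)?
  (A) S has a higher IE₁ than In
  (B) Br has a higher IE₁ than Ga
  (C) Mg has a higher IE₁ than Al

(C)

The general trend: IE₁ increases across a period and decreases down a group.
(A) S (period 3, group 16) vs In (period 5, group 13): the stated order agrees with the simple trend.
(B) Br (period 4, group 17) vs Ga (period 4, group 13): the stated order agrees with the simple trend.
(C) Mg (period 3, group 2) vs Al (period 3, group 13): the stated order contradicts the simple trend.
The exception is (C): Al's single 3p electron is easier to remove than one from Mg's filled 3s².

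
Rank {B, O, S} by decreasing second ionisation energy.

IE_2 is the cost of taking one more electron from the +1 cation: B⁺ still has 2 valence electrons; O⁺ still has 5 valence electrons; S⁺ still has 5 valence electrons.
All are still removing valence electrons, so compare the +1 ions as you would atoms: IE_2 generally rises across a period (higher Z_eff) and falls down a group (larger shell), subject to the usual subshell exceptions.
Valence configurations: B⁺ [He]2s², O⁺ [He]2s²2p³, S⁺ [Ne]3s²3p³.
Approximate IE_2 values (kJ/mol): B 2427, O 3388, S 2252.
So the second ionization energies run S < B < O.

O, B, S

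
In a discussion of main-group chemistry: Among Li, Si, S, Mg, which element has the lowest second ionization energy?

IE_2 is the cost of taking one more electron from the +1 cation: Li⁺ is the bare [He] core; Si⁺ still has 3 valence electrons; S⁺ still has 5 valence electrons; Mg⁺ still has 1 valence electron.
Breaking into a closed-shell core is much more expensive than removing a leftover valence electron — Li has the largest IE_2 here.
Valence configurations: Si⁺ [Ne]3s²3p¹, S⁺ [Ne]3s²3p³, Mg⁺ [Ne]3s¹.
The numbers (kJ/mol): Li 7298, Si 1577, S 2252, Mg 1451.
So the second ionization energies run Mg < Si < S < Li.

Mg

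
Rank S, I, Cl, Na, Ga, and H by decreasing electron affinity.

Cl > I > S > H > Na > Ga

H is in period 1, group 1; Na is in period 3, group 1; S is in period 3, group 16; Cl is in period 3, group 17; Ga is in period 4, group 13; I is in period 5, group 17.
Atoms with high Z_eff and room in the valence shell (especially the halogens) have the most exothermic electron affinities.
These span different periods and groups, so the two trends combine.
Na > Ga: period and group pull opposite ways; the down-group shift dominates (53 vs 29 kJ/mol).
H > Na: H sits above Na in group 1, so the down-group effect alone puts H higher.
S > H: period and group pull opposite ways; the across-period shift dominates (200 vs 73 kJ/mol).
I > S: period and group pull opposite ways; the across-period shift dominates (295 vs 200 kJ/mol).
Cl > I: they share group 17; the group trend gives Cl the larger value.
Tabulated electron affinity (kJ/mol): H 73, Na 53, S 200, Cl 349, Ga 29, I 295.
So from highest to lowest: Cl > I > S > H > Na > Ga.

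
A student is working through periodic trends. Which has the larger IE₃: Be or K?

Be

The third ionization energy removes an electron from the +2 ion. For each element: Be²⁺ is the bare [He] core; K²⁺ is already 1 electron into the core.
All of these are removing an electron from a noble-gas core or deeper; the smaller core (lower principal quantum number) is held far more tightly, and within a period the higher nuclear charge binds the same core more tightly.
The numbers (kJ/mol): Be 14849, K 4420.
So the third ionization energies run K < Be.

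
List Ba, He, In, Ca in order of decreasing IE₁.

He is in period 1, group 18; Ca is in period 4, group 2; In is in period 5, group 13; Ba is in period 6, group 2.
Across a period the outer electron is held more tightly (higher IE₁); down a group it sits in a higher shell, more shielded, and comes off more easily.
These span different periods and groups, so the two trends combine.
In > Ba: relative to Ba, both the across-period and down-group shifts push In's first ionization energy up.
Ca > In: the two effects oppose for this pair; the down-group effect wins (590 vs 558 kJ/mol).
He > Ca: both effects reinforce here, so He is clearly the higher of the two.
For reference (kJ/mol): He 2372, Ca 590, In 558, Ba 503.
So from highest to lowest: He > Ca > In > Ba.

He > Ca > In > Ba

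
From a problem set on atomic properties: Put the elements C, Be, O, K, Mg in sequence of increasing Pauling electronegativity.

K, Mg, Be, C, O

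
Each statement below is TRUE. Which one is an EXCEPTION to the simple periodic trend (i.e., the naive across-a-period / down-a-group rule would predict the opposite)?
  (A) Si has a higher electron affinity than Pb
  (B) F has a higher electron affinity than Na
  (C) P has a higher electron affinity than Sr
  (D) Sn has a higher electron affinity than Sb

The general trend: electron affinity increases across a period and decreases down a group.
(A) Si (period 3, group 14) vs Pb (period 6, group 14): the stated order agrees with the simple trend.
(B) F (period 2, group 17) vs Na (period 3, group 1): the stated order agrees with the simple trend.
(C) P (period 3, group 15) vs Sr (period 5, group 2): the stated order agrees with the simple trend.
(D) Sn (period 5, group 14) vs Sb (period 5, group 15): the stated order contradicts the simple trend.
The exception is (D): adding an electron to Sb's half-filled 5p³ is unfavourable, so Sn has the more exothermic EA.

(D)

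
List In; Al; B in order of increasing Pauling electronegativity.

B is in period 2, group 13; Al is in period 3, group 13; In is in period 5, group 13.
Atoms toward the upper right of the periodic table pull bonding electrons most strongly.
All are in group 13; the group trend (electronegativity increases up the group) applies, with the exception below.
Note the exception: In has a higher electronegativity than Al, contrary to the simple trend — poor shielding by filled d (and f) subshells raises the heavier element's effective nuclear charge more than the simple down-group trend predicts.
For reference (Pauling): B 2.04, Al 1.61, In 1.78.
So from lowest to highest: Al < In < B.

Al < In < B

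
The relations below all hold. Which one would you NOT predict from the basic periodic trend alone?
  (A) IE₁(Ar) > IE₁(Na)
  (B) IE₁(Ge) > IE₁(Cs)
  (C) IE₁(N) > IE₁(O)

The general trend: IE₁ increases across a period and decreases down a group.
(A) Ar (period 3, group 18) vs Na (period 3, group 1): the stated order agrees with the simple trend.
(B) Ge (period 4, group 14) vs Cs (period 6, group 1): the stated order agrees with the simple trend.
(C) N (period 2, group 15) vs O (period 2, group 16): the stated order contradicts the simple trend.
The exception is (C): pairing an electron in O's 2p⁴ costs repulsion energy, so O ionizes more easily than half-filled N (2p³).

(C)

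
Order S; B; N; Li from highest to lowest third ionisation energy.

The third ionization energy removes an electron from the +2 ion. For each element: S²⁺ still has 4 valence electrons; B²⁺ still has 1 valence electron; N²⁺ still has 3 valence electrons; Li²⁺ is already 1 electron into the core.
Breaking into a closed-shell core is much more expensive than removing a leftover valence electron — Li has the largest IE_3 here.
Valence configurations: S²⁺ [Ne]3s²3p², B²⁺ [He]2s¹, N²⁺ [He]2s²2p¹.
Approximate IE_3 values (kJ/mol): S 3357, B 3660, N 4578, Li 11815.
Overall IE_3 order: S < B < N < Li.

Li, N, B, S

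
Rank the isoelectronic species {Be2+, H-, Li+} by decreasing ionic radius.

All of these have 2 electrons, so size is governed by nuclear charge alone: the more protons, the stronger the pull on the same electron cloud, and the smaller the ion.
Nuclear charges: Be2+ (Z=4), Li+ (Z=3), H- (Z=1).
Largest to smallest: H- > Li+ > Be2+.

H- > Li+ > Be2+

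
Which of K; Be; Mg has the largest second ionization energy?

IE_2 is the cost of taking one more electron from the +1 cation: K⁺ is the bare [Ar] core; Be⁺ still has 1 valence electron; Mg⁺ still has 1 valence electron.
Core electrons are held far more tightly than valence electrons, so K tops the IE_2 order.
Valence configurations: Be⁺ [He]2s¹, Mg⁺ [Ne]3s¹.
Tabulated IE_2 (kJ/mol): K 3052, Be 1757, Mg 1451.
Putting it together, IE_2: Mg < Be < K.

K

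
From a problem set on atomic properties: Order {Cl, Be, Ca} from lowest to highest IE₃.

After 2 electrons have been removed, what remains? Cl²⁺ still has 5 valence electrons; Be²⁺ is the bare [He] core; Ca²⁺ is the bare [Ar] core.
Pulling an electron out of a noble-gas core costs far more than removing a remaining valence electron, so Ca and Be sit at the high end of IE_3.
The numbers (kJ/mol): Cl 3822, Be 14849, Ca 4912.
Putting it together, IE_3: Cl < Ca < Be.

Cl < Ca < Be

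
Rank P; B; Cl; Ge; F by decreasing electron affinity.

Atoms with high Z_eff and room in the valence shell (especially the halogens) have the most exothermic electron affinities.
Neither a single period nor a single group — weigh both effects.
P > B: period and group pull opposite ways; the across-period shift dominates (72 vs 27 kJ/mol).
Ge > P: this pair runs against the simple trend — see the exception note.
F > Ge: both effects reinforce here, so F is clearly the higher of the two.
Cl > F: this pair runs against the simple trend — see the exception note.
Note the exception: Ge has a higher electron affinity than P, contrary to the simple trend — adding an electron to P's half-filled np³ subshell costs electron-pairing energy.
Note the exception: Cl has a higher electron affinity than F, contrary to the simple trend — F's small 2p subshell makes the incoming electron feel strong e⁻–e⁻ repulsion, so Cl actually releases more energy on gaining an electron.
Approximate values (kJ/mol): B 27, F 328, P 72, Cl 349, Ge 119.
So from highest to lowest: Cl > F > Ge > P > B.

Cl, F, Ge, P, B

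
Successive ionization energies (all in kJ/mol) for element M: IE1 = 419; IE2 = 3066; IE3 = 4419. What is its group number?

Look for the largest jump between consecutive ionization energies: IE2/IE1 ≈ 7.3, far larger than any earlier ratio.
That jump marks the point where a core electron is being removed. So the atom has 1 valence electron.
A main-group element with 1 valence electron is in group 1.

Group 1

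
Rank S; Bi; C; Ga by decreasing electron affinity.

C is in period 2, group 14; S is in period 3, group 16; Ga is in period 4, group 13; Bi is in period 6, group 15.
Atoms with high Z_eff and room in the valence shell (especially the halogens) have the most exothermic electron affinities.
Neither a single period nor a single group — weigh both effects.
Bi > Ga: period and group pull opposite ways; the across-period shift dominates (91 vs 29 kJ/mol).
C > Bi: the two effects oppose for this pair; the down-group effect wins (122 vs 91 kJ/mol).
S > C: period and group pull opposite ways; the across-period shift dominates (200 vs 122 kJ/mol).
For reference (kJ/mol): C 122, S 200, Ga 29, Bi 91.
So from highest to lowest: S > C > Bi > Ga.

S > C > Bi > Ga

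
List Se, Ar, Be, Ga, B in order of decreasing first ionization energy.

Be is in period 2, group 2; B is in period 2, group 13; Ar is in period 3, group 18; Ga is in period 4, group 13; Se is in period 4, group 16.
Across a period the outer electron is held more tightly (higher IE₁); down a group it sits in a higher shell, more shielded, and comes off more easily.
Neither a single period nor a single group — weigh both effects.
B > Ga: B sits above Ga in group 13, so the down-group effect alone puts B higher.
Be > B: this pair runs against the simple trend — see the exception note.
Se > Be: period and group pull opposite ways; the across-period shift dominates (941 vs 900 kJ/mol).
Ar > Se: both effects reinforce here, so Ar is clearly the higher of the two.
Note the exception: Be has a higher first ionization energy than B, contrary to the simple trend — removing B's lone 2p electron is easier than breaking Be's filled 2s².
Approximate values (kJ/mol): Be 900, B 801, Ar 1521, Ga 579, Se 941.
So from highest to lowest: Ar > Se > Be > B > Ga.

Ar, Se, Be, B, Ga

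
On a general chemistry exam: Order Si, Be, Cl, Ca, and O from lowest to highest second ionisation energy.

Ca, Si, Be, Cl, O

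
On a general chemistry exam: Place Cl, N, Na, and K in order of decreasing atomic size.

Radius decreases left→right (rising Z_eff, same n) and increases top→bottom (higher n).
Here both period and group differ, so the two effects have to be weighed against each other.
Cl > N: the two effects oppose for this pair; the down-group effect wins (99 vs 71 pm).
Na > Cl: Na lies to the left of Cl in period 3, so the across-period effect alone puts Na larger.
K > Na: they share group 1; the group trend gives K the larger value.
For reference (pm): N 71, Na 155, Cl 99, K 196.
So from largest to smallest: K > Na > Cl > N.

K > Na > Cl > N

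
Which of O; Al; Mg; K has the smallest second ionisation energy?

After 1 electron has been removed, what remains? O⁺ still has 5 valence electrons; Al⁺ still has 2 valence electrons; Mg⁺ still has 1 valence electron; K⁺ is the bare [Ar] core.
Usually core removal costs more than valence removal, but here the competition is close: a tightly held n=2 valence electron can cost more to remove than an n=3 core electron, so the actual values have to decide it.
Valence configurations: O⁺ [He]2s²2p³, Al⁺ [Ne]3s², Mg⁺ [Ne]3s¹.
Tabulated IE_2 (kJ/mol): O 3388, Al 1817, Mg 1451, K 3052.
So the second ionization energies run Mg < Al < K < O.

Mg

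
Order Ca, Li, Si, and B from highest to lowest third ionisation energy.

Li > Ca > B > Si

Consider each +2 ion: Ca²⁺ is the bare [Ar] core; Li²⁺ is already 1 electron into the core; Si²⁺ still has 2 valence electrons; B²⁺ still has 1 valence electron.
Pulling an electron out of a noble-gas core costs far more than removing a remaining valence electron, so Ca and Li sit at the high end of IE_3.
Valence configurations: Si²⁺ [Ne]3s², B²⁺ [He]2s¹.
The numbers (kJ/mol): Ca 4912, Li 11815, Si 3232, B 3660.
Overall IE_3 order: Si < B < Ca < Li.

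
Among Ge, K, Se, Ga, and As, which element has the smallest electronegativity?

K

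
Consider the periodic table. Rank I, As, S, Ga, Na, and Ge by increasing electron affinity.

Na is in period 3, group 1; S is in period 3, group 16; Ga is in period 4, group 13; Ge is in period 4, group 14; As is in period 4, group 15; I is in period 5, group 17.
Electron affinity generally becomes more exothermic across a period toward the halogens and less exothermic down a group.
Here both period and group differ, so the two effects have to be weighed against each other.
Na > Ga: period and group pull opposite ways; the down-group shift dominates (53 vs 29 kJ/mol).
As > Na: the two effects oppose for this pair; the across-period effect wins (78 vs 53 kJ/mol).
Ge > As: this pair runs against the simple trend — see the exception note.
S > Ge: relative to Ge, both the across-period and down-group shifts push S's electron affinity up.
I > S: the two effects oppose for this pair; the across-period effect wins (295 vs 200 kJ/mol).
Note the exception: Ge has a higher electron affinity than As, contrary to the simple trend — adding an electron to As's half-filled 4p³ is unfavourable, so Ge (4p²) has the more exothermic EA.
Approximate values (kJ/mol): Na 53, S 200, Ga 29, Ge 119, As 78, I 295.
So from lowest to highest: Ga < Na < As < Ge < S < I.

Ga < Na < As < Ge < S < I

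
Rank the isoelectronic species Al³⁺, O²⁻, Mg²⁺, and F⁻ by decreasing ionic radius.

O²⁻, F⁻, Mg²⁺, Al³⁺

All of these have 10 electrons, so size is governed by nuclear charge alone: the more protons, the stronger the pull on the same electron cloud, and the smaller the ion.
Nuclear charges: Al³⁺ (Z=13), Mg²⁺ (Z=12), F⁻ (Z=9), O²⁻ (Z=8).
Largest to smallest: O²⁻ > F⁻ > Mg²⁺ > Al³⁺.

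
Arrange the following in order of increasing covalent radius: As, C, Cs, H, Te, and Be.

H is in period 1, group 1; Be is in period 2, group 2; C is in period 2, group 14; As is in period 4, group 15; Te is in period 5, group 16; Cs is in period 6, group 1.
Across a period the added protons contract the valence shell; down a group each new principal shell makes the atom larger.
Neither a single period nor a single group — weigh both effects.
C > H: period and group pull opposite ways; the down-group shift dominates (75 vs 32 pm).
Be > C: both are in period 2; the period trend gives Be the larger value.
As > Be: the two effects oppose for this pair; the down-group effect wins (121 vs 102 pm).
Te > As: period and group pull opposite ways; the down-group shift dominates (136 vs 121 pm).
Cs > Te: both effects reinforce here, so Cs is clearly the larger of the two.
Approximate values (pm): H 32, Be 102, C 75, As 121, Te 136, Cs 232.
So from smallest to largest: H < C < Be < As < Te < Cs.

H, C, Be, As, Te, Cs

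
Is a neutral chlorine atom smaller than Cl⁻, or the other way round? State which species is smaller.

Forming Cl⁻ adds 1 electron to Cl. More electron–electron repulsion in the same shell, with unchanged nuclear charge, lets the cloud expand.
An anion is larger than its parent atom: Cl⁻ > Cl.

Cl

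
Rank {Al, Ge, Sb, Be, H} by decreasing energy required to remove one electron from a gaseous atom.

H > Be > Sb > Ge > Al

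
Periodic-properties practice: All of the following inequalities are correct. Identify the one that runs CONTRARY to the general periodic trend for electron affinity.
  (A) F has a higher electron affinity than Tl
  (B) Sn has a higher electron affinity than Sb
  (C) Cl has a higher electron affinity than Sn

The general trend: electron affinity increases across a period and decreases down a group.
(A) F (period 2, group 17) vs Tl (period 6, group 13): the stated order agrees with the simple trend.
(B) Sn (period 5, group 14) vs Sb (period 5, group 15): the stated order contradicts the simple trend.
(C) Cl (period 3, group 17) vs Sn (period 5, group 14): the stated order agrees with the simple trend.
The exception is (B): adding an electron to Sb's half-filled 5p³ is unfavourable, so Sn has the more exothermic EA.

(B)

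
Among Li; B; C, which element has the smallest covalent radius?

C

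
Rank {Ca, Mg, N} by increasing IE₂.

IE_2 is the cost of taking one more electron from the +1 cation: Ca⁺ still has 1 valence electron; Mg⁺ still has 1 valence electron; N⁺ still has 4 valence electrons.
All are still removing valence electrons, so compare the +1 ions as you would atoms: IE_2 generally rises across a period (higher Z_eff) and falls down a group (larger shell), subject to the usual subshell exceptions.
Valence configurations: Ca⁺ [Ar]4s¹, Mg⁺ [Ne]3s¹, N⁺ [He]2s²2p².
Approximate IE_2 values (kJ/mol): Ca 1145, Mg 1451, N 2856.
Overall IE_2 order: Ca < Mg < N.

Ca < Mg < N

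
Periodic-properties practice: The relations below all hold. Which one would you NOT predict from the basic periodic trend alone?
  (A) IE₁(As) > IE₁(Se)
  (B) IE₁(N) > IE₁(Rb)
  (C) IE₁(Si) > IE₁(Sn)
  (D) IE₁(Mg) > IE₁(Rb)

The general trend: first ionization energy increases across a period and decreases down a group.
(A) As (period 4, group 15) vs Se (period 4, group 16): the stated order contradicts the simple trend.
(B) N (period 2, group 15) vs Rb (period 5, group 1): the stated order agrees with the simple trend.
(C) Si (period 3, group 14) vs Sn (period 5, group 14): the stated order agrees with the simple trend.
(D) Mg (period 3, group 2) vs Rb (period 5, group 1): the stated order agrees with the simple trend.
The exception is (A): Se (4p⁴) ionizes more easily than half-filled As (4p³).

(A)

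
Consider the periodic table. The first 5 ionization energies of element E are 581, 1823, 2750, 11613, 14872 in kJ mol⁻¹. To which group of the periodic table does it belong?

Look for the largest jump between consecutive ionization energies: IE4/IE3 ≈ 4.2, far larger than any earlier ratio.
That jump marks the point where a core electron is being removed. So the atom has 3 valence electrons.
A main-group element with 3 valence electrons is in group 13.

Group 13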